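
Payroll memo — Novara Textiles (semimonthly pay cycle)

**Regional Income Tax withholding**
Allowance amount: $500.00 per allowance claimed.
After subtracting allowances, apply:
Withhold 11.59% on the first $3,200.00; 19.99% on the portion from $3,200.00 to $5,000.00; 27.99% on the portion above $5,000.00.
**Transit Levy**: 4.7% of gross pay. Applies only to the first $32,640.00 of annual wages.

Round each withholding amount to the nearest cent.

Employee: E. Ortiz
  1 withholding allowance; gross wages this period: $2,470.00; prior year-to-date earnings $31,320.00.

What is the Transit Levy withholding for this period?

$62.04

Transit Levy: cap $32,640.00 − YTD $31,320.00 = $1,320.00 subject; 4.7% × $1,320.00 = $62.04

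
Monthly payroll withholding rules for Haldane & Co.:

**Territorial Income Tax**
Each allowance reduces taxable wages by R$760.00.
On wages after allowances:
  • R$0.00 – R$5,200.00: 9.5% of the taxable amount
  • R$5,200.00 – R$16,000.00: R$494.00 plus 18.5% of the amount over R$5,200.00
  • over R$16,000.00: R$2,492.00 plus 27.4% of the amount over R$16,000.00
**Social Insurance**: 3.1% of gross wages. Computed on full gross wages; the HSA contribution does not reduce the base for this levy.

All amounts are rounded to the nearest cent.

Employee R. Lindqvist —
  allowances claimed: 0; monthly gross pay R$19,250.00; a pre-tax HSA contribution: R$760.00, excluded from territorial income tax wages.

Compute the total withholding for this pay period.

R$3,771.01

Territorial Income Tax: taxable = R$19,250.00 − R$760.00 = R$18,490.00
  R$2,492.00 + 27.4% × (R$18,490.00 − R$16,000.00) = R$2,492.00 + 27.4% × R$2,490.00 = R$3,174.26
Social Insurance: 3.1% × R$19,250.00 = R$596.75
Total: R$3,174.26 + R$596.75 = R$3,771.01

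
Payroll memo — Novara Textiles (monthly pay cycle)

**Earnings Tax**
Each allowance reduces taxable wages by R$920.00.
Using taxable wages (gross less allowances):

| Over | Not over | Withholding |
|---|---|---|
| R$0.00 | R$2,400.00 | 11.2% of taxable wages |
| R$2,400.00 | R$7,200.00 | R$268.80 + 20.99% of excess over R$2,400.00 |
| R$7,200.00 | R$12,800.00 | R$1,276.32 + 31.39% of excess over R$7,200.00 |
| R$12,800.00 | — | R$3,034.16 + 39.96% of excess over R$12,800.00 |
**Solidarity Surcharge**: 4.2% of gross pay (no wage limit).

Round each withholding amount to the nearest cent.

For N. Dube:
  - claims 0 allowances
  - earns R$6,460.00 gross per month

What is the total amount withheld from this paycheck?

R$1,392.31

Earnings Tax: taxable = R$6,460.00
  R$268.80 + 20.99% × (R$6,460.00 − R$2,400.00) = R$268.80 + 20.99% × R$4,060.00 = R$1,120.99
Solidarity Surcharge: 4.2% × R$6,460.00 = R$271.32
Total: R$1,120.99 + R$271.32 = R$1,392.31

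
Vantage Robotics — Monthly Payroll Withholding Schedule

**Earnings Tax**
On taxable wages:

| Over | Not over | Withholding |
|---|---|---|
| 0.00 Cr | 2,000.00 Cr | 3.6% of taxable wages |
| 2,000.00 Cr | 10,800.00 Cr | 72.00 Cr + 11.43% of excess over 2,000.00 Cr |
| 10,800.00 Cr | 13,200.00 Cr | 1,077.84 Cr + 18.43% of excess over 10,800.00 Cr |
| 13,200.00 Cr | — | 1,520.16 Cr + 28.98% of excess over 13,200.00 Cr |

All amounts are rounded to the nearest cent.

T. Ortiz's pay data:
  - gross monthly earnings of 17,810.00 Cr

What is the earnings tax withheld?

2,856.14 Cr

Earnings Tax: taxable = 17,810.00 Cr
  1,520.16 Cr + 28.98% × (17,810.00 Cr − 13,200.00 Cr) = 1,520.16 Cr + 28.98% × 4,610.00 Cr = 2,856.14 Cr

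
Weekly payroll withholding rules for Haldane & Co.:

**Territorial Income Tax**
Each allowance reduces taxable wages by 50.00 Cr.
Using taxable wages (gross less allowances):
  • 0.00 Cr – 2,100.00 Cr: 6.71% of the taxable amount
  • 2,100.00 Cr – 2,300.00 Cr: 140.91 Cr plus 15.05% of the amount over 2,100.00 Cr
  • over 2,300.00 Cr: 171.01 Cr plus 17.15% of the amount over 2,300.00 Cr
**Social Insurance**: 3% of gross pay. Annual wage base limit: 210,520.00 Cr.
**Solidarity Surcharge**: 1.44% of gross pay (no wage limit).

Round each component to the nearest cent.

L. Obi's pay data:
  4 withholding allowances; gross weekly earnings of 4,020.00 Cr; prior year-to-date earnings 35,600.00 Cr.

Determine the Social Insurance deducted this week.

120.60 Cr

Social Insurance: 3% × 4,020.00 Cr = 120.60 Cr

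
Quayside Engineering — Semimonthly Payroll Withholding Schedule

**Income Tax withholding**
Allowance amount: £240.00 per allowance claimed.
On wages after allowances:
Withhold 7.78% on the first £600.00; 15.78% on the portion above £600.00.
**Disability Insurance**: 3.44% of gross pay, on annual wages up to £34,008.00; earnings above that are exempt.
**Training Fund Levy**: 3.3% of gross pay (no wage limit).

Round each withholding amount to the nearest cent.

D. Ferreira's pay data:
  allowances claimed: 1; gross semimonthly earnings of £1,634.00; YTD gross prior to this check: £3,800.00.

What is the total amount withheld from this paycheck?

£282.10

Income Tax: taxable = £1,634.00 − 1×£240.00 = £1,394.00
  £46.68 + 15.78% × (£1,394.00 − £600.00) = £46.68 + 15.78% × £794.00 = £171.97
Disability Insurance: 3.44% × £1,634.00 = £56.21
Training Fund Levy: 3.3% × £1,634.00 = £53.92
Total: £171.97 + £56.21 + £53.92 = £282.10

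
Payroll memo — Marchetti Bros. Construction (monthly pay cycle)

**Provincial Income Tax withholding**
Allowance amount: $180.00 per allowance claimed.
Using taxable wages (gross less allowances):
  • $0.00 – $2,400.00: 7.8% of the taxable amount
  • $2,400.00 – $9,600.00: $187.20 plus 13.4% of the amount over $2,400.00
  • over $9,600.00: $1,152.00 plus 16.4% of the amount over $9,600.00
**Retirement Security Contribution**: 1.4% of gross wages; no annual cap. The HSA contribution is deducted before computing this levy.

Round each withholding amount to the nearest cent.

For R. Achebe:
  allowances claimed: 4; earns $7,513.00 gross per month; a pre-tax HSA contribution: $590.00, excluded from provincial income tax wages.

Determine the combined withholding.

Provincial Income Tax: taxable = $7,513.00 − $590.00 − 4×$180.00 = $6,203.00
  $187.20 + 13.4% × ($6,203.00 − $2,400.00) = $187.20 + 13.4% × $3,803.00 = $696.80
Retirement Security Contribution: 1.4% × $6,923.00 = $96.92
Total: $696.80 + $96.92 = $793.72

$793.72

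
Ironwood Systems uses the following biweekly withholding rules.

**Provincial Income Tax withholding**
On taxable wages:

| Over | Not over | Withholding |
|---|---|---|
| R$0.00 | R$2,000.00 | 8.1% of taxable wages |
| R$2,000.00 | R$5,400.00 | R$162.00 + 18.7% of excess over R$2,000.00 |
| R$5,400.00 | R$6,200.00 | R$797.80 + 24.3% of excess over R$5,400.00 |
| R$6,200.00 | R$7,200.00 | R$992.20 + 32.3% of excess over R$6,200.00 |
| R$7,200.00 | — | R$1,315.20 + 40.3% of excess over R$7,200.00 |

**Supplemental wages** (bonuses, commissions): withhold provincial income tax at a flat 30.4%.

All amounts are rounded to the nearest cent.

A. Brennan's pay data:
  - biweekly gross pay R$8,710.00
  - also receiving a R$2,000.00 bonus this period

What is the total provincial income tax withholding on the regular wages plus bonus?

Provincial Income Tax: taxable = R$8,710.00
  R$1,315.20 + 40.3% × (R$8,710.00 − R$7,200.00) = R$1,315.20 + 40.3% × R$1,510.00 = R$1,923.73
Supplemental (30.4% flat on bonus): 30.4% × R$2,000.00 = R$608.00
Total provincial income tax: R$1,923.73 + R$608.00 = R$2,531.73

R$2,531.73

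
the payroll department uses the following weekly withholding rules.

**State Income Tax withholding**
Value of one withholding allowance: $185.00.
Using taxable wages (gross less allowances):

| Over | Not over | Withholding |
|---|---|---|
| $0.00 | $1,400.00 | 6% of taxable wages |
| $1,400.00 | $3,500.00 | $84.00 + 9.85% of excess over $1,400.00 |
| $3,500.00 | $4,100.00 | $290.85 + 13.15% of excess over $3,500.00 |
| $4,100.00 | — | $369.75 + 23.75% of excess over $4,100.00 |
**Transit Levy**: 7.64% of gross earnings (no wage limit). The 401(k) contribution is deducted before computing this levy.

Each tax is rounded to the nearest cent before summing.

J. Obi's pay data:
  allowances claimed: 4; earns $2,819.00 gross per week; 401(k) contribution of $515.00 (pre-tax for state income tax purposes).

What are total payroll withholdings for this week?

$276.18

State Income Tax: taxable = $2,819.00 − $515.00 − 4×$185.00 = $1,564.00
  $84.00 + 9.85% × ($1,564.00 − $1,400.00) = $84.00 + 9.85% × $164.00 = $100.15
Transit Levy: 7.64% × $2,304.00 = $176.03
Total: $100.15 + $176.03 = $276.18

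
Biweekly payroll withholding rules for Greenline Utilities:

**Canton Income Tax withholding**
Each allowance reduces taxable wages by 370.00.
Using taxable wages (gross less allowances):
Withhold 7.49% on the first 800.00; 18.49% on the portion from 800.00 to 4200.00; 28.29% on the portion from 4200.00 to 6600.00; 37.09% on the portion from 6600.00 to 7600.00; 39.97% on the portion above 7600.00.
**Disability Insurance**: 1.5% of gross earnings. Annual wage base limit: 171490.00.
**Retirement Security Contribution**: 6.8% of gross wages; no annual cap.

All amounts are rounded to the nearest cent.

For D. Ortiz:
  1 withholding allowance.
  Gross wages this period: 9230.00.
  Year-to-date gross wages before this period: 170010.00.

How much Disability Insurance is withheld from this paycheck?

Disability Insurance: cap 171490.00 − YTD 170010.00 = 1480.00 subject; 1.5% × 1480.00 = 22.20

22.20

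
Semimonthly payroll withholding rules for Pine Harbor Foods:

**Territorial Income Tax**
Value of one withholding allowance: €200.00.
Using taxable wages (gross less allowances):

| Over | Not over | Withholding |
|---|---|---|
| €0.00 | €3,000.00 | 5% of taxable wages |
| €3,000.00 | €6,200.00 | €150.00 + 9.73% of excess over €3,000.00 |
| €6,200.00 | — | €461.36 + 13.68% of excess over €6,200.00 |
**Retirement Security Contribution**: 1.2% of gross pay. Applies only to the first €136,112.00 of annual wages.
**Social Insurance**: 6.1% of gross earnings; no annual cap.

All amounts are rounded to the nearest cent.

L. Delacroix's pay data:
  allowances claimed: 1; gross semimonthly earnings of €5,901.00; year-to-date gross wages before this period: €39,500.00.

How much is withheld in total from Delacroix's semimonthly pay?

Territorial Income Tax: taxable = €5,901.00 − 1×€200.00 = €5,701.00
  €150.00 + 9.73% × (€5,701.00 − €3,000.00) = €150.00 + 9.73% × €2,701.00 = €412.81
Retirement Security Contribution: 1.2% × €5,901.00 = €70.81
Social Insurance: 6.1% × €5,901.00 = €359.96
Total: €412.81 + €70.81 + €359.96 = €843.58

€843.58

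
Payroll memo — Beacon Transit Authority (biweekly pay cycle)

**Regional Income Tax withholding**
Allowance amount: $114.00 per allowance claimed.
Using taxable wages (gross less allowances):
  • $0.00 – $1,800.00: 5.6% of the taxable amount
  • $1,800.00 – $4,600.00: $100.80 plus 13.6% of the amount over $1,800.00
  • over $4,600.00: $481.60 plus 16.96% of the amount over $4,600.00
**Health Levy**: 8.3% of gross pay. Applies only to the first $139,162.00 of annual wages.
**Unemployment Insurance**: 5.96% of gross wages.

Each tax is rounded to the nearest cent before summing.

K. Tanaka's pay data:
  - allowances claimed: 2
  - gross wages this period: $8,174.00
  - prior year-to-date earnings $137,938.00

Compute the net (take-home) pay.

Regional Income Tax: taxable = $8,174.00 − 2×$114.00 = $7,946.00
  $481.60 + 16.96% × ($7,946.00 − $4,600.00) = $481.60 + 16.96% × $3,346.00 = $1,049.08
Health Levy: cap $139,162.00 − YTD $137,938.00 = $1,224.00 subject; 8.3% × $1,224.00 = $101.59
Unemployment Insurance: 5.96% × $8,174.00 = $487.17
Total withheld: $1,049.08 + $101.59 + $487.17 = $1,637.84
Net pay: $8,174.00 − $1,637.84 = $6,536.16

$6,536.16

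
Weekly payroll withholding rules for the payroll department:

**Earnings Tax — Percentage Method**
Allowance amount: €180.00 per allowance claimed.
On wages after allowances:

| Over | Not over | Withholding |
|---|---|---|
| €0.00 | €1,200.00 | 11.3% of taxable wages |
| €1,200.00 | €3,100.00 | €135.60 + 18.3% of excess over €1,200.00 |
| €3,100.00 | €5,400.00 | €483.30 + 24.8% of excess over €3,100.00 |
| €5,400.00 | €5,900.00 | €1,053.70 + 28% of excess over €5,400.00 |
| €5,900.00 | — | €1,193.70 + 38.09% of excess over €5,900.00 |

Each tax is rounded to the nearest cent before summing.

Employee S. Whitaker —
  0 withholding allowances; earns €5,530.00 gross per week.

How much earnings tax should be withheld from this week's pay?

€1,090.10

Earnings Tax: taxable = €5,530.00
  €1,053.70 + 28% × (€5,530.00 − €5,400.00) = €1,053.70 + 28% × €130.00 = €1,090.10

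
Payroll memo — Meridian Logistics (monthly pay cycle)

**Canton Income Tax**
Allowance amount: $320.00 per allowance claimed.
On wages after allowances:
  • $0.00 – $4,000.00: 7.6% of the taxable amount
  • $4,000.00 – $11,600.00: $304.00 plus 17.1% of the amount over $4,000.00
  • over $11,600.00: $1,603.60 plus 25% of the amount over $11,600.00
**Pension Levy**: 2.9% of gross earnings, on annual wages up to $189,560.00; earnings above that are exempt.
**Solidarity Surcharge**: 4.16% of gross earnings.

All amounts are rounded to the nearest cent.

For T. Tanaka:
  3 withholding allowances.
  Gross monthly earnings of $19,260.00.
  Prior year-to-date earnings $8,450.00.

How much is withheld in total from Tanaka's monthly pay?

Canton Income Tax: taxable = $19,260.00 − 3×$320.00 = $18,300.00
  $1,603.60 + 25% × ($18,300.00 − $11,600.00) = $1,603.60 + 25% × $6,700.00 = $3,278.60
Pension Levy: 2.9% × $19,260.00 = $558.54
Solidarity Surcharge: 4.16% × $19,260.00 = $801.22
Total: $3,278.60 + $558.54 + $801.22 = $4,638.36

$4,638.36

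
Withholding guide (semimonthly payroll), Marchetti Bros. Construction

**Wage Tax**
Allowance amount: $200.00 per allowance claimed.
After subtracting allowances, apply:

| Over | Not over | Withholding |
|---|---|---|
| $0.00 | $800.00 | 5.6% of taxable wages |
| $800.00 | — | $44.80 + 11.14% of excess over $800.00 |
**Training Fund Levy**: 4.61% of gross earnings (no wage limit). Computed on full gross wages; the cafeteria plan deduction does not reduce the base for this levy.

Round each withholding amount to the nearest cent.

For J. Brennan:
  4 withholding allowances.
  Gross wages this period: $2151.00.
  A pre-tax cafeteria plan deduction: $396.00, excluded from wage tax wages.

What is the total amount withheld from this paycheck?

$161.23

Wage Tax: taxable = $2151.00 − $396.00 − 4×$200.00 = $955.00
  $44.80 + 11.14% × ($955.00 − $800.00) = $44.80 + 11.14% × $155.00 = $62.07
Training Fund Levy: 4.61% × $2151.00 = $99.16
Total: $62.07 + $99.16 = $161.23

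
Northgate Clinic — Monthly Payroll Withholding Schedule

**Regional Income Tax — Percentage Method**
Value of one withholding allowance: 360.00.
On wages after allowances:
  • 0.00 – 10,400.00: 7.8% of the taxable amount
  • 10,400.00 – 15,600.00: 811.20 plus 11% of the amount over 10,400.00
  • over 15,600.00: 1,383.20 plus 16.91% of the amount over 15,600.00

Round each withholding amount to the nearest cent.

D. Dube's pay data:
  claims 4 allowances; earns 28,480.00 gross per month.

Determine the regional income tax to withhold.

Regional Income Tax: taxable = 28,480.00 − 4×360.00 = 27,040.00
  1,383.20 + 16.91% × (27,040.00 − 15,600.00) = 1,383.20 + 16.91% × 11,440.00 = 3,317.70

3,317.70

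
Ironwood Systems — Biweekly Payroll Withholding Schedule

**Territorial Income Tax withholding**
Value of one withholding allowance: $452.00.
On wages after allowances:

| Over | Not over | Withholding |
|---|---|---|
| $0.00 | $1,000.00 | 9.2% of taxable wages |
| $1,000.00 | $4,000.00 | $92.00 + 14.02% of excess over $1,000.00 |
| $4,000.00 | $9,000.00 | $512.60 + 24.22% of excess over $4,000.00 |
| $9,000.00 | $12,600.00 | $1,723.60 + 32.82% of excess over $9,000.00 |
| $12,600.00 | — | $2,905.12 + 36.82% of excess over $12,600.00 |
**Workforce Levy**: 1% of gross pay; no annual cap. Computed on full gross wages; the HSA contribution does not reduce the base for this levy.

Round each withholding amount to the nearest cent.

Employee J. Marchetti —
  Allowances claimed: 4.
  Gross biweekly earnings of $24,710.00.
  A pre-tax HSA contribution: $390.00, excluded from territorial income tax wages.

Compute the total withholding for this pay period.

$6,801.82

Territorial Income Tax: taxable = $24,710.00 − $390.00 − 4×$452.00 = $22,512.00
  $2,905.12 + 36.82% × ($22,512.00 − $12,600.00) = $2,905.12 + 36.82% × $9,912.00 = $6,554.72
Workforce Levy: 1% × $24,710.00 = $247.10
Total: $6,554.72 + $247.10 = $6,801.82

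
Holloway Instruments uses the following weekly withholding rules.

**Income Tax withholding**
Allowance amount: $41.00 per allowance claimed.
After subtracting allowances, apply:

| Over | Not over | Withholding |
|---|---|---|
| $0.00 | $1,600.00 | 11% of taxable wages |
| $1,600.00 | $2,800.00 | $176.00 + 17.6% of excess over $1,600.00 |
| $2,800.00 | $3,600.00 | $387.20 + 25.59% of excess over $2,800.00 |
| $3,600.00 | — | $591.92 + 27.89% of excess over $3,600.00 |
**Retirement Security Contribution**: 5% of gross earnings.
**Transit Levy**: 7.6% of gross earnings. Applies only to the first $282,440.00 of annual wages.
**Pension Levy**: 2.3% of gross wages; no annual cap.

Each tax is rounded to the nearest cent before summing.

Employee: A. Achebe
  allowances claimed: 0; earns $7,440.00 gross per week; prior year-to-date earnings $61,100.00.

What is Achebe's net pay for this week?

$4,668.54

Income Tax: taxable = $7,440.00
  $591.92 + 27.89% × ($7,440.00 − $3,600.00) = $591.92 + 27.89% × $3,840.00 = $1,662.90
Retirement Security Contribution: 5% × $7,440.00 = $372.00
Transit Levy: 7.6% × $7,440.00 = $565.44
Pension Levy: 2.3% × $7,440.00 = $171.12
Total withheld: $1,662.90 + $372.00 + $565.44 + $171.12 = $2,771.46
Net pay: $7,440.00 − $2,771.46 = $4,668.54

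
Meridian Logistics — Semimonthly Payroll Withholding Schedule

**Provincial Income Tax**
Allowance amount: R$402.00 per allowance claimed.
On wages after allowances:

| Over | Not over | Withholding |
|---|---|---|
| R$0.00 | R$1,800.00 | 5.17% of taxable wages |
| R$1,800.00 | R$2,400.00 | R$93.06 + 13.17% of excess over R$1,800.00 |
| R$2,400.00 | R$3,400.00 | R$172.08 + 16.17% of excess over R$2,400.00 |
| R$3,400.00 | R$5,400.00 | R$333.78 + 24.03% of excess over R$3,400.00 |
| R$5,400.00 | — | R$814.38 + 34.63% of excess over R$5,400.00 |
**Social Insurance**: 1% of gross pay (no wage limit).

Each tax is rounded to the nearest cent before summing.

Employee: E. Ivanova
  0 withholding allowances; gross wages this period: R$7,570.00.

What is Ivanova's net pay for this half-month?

Provincial Income Tax: taxable = R$7,570.00
  R$814.38 + 34.63% × (R$7,570.00 − R$5,400.00) = R$814.38 + 34.63% × R$2,170.00 = R$1,565.85
Social Insurance: 1% × R$7,570.00 = R$75.70
Total withheld: R$1,565.85 + R$75.70 = R$1,641.55
Net pay: R$7,570.00 − R$1,641.55 = R$5,928.45

R$5,928.45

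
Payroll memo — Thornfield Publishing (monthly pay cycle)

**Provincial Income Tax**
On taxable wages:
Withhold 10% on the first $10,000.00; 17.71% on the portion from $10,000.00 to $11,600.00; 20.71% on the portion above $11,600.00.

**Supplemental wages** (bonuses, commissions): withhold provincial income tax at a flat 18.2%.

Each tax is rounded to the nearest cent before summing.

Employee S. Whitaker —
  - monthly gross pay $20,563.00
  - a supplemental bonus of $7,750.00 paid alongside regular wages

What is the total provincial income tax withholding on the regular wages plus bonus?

Provincial Income Tax: taxable = $20,563.00
  $1,283.36 + 20.71% × ($20,563.00 − $11,600.00) = $1,283.36 + 20.71% × $8,963.00 = $3,139.60
Supplemental (18.2% flat on bonus): 18.2% × $7,750.00 = $1,410.50
Total provincial income tax: $3,139.60 + $1,410.50 = $4,550.10

$4,550.10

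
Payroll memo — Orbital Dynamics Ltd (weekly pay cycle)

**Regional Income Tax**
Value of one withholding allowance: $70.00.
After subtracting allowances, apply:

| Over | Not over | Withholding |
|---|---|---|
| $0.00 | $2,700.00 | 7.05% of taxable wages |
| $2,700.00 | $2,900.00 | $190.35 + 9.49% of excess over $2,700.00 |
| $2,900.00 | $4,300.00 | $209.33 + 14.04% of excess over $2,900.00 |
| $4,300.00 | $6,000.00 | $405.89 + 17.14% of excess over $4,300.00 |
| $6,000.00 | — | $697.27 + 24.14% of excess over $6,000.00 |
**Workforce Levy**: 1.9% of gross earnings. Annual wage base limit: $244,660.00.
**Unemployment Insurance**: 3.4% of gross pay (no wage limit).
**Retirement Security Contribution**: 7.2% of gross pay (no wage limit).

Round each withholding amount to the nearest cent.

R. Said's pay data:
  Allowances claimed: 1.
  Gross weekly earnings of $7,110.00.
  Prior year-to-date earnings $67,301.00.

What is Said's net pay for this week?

Regional Income Tax: taxable = $7,110.00 − 1×$70.00 = $7,040.00
  $697.27 + 24.14% × ($7,040.00 − $6,000.00) = $697.27 + 24.14% × $1,040.00 = $948.33
Workforce Levy: 1.9% × $7,110.00 = $135.09
Unemployment Insurance: 3.4% × $7,110.00 = $241.74
Retirement Security Contribution: 7.2% × $7,110.00 = $511.92
Total withheld: $948.33 + $135.09 + $241.74 + $511.92 = $1,837.08
Net pay: $7,110.00 − $1,837.08 = $5,272.92

$5,272.92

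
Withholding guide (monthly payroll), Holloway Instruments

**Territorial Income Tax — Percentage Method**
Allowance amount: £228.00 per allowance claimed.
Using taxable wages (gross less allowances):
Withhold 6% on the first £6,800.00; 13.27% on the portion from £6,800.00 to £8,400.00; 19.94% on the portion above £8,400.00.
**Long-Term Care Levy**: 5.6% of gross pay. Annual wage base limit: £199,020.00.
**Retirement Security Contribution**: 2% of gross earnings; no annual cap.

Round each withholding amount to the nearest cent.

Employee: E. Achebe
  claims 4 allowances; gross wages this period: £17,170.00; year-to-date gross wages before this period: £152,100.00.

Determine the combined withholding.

Territorial Income Tax: taxable = £17,170.00 − 4×£228.00 = £16,258.00
  £620.32 + 19.94% × (£16,258.00 − £8,400.00) = £620.32 + 19.94% × £7,858.00 = £2,187.21
Long-Term Care Levy: 5.6% × £17,170.00 = £961.52
Retirement Security Contribution: 2% × £17,170.00 = £343.40
Total: £2,187.21 + £961.52 + £343.40 = £3,492.13

£3,492.13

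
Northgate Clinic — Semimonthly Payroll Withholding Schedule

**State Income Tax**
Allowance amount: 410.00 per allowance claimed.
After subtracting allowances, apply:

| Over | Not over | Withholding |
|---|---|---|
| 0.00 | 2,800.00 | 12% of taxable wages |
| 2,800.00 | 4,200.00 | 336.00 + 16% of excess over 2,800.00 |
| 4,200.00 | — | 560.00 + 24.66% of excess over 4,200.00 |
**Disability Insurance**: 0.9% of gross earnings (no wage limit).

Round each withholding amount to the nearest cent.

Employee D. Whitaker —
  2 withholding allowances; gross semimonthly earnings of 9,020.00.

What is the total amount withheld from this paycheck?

State Income Tax: taxable = 9,020.00 − 2×410.00 = 8,200.00
  560.00 + 24.66% × (8,200.00 − 4,200.00) = 560.00 + 24.66% × 4,000.00 = 1,546.40
Disability Insurance: 0.9% × 9,020.00 = 81.18
Total: 1,546.40 + 81.18 = 1,627.58

1,627.58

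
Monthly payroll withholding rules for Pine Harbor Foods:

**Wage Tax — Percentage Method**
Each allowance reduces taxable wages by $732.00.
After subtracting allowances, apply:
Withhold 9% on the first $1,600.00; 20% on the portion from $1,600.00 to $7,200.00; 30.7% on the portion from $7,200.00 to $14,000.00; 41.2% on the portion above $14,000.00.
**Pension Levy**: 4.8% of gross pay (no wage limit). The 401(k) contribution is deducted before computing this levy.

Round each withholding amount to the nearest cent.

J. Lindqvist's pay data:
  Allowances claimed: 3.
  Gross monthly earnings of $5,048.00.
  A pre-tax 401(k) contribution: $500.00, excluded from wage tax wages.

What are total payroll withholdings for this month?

$512.70

Wage Tax: taxable = $5,048.00 − $500.00 − 3×$732.00 = $2,352.00
  $144.00 + 20% × ($2,352.00 − $1,600.00) = $144.00 + 20% × $752.00 = $294.40
Pension Levy: 4.8% × $4,548.00 = $218.30
Total: $294.40 + $218.30 = $512.70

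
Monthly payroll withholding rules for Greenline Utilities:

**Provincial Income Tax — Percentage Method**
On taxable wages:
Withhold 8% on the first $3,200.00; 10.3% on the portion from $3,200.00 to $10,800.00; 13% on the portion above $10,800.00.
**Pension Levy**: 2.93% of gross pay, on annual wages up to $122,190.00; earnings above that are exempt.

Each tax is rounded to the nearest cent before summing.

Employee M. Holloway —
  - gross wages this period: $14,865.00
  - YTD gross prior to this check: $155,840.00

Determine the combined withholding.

Provincial Income Tax: taxable = $14,865.00
  $1,038.80 + 13% × ($14,865.00 − $10,800.00) = $1,038.80 + 13% × $4,065.00 = $1,567.25
Pension Levy: YTD $155,840.00 ≥ cap $122,190.00 → $0.00
Total: $1,567.25 + $0.00 = $1,567.25

$1,567.25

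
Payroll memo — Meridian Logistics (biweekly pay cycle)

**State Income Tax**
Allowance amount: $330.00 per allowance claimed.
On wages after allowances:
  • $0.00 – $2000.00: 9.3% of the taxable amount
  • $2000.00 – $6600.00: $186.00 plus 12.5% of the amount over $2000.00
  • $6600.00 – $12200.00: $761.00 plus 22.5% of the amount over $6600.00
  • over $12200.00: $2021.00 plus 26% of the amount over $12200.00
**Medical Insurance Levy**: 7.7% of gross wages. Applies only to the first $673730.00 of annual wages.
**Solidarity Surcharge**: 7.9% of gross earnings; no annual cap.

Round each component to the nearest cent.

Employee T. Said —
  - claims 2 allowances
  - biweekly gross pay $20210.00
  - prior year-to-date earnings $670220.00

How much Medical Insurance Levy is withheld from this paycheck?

$270.27

Medical Insurance Levy: cap $673730.00 − YTD $670220.00 = $3510.00 subject; 7.7% × $3510.00 = $270.27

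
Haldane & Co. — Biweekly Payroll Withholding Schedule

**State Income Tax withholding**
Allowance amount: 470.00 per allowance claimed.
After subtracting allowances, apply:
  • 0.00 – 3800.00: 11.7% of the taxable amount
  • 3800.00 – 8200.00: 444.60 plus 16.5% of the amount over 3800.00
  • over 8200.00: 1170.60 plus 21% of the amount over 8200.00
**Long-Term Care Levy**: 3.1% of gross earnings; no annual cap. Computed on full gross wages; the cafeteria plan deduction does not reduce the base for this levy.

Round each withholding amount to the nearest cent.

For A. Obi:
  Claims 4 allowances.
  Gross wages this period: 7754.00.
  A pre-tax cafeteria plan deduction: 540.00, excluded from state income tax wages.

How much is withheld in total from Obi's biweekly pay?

938.08

State Income Tax: taxable = 7754.00 − 540.00 − 4×470.00 = 5334.00
  444.60 + 16.5% × (5334.00 − 3800.00) = 444.60 + 16.5% × 1534.00 = 697.71
Long-Term Care Levy: 3.1% × 7754.00 = 240.37
Total: 697.71 + 240.37 = 938.08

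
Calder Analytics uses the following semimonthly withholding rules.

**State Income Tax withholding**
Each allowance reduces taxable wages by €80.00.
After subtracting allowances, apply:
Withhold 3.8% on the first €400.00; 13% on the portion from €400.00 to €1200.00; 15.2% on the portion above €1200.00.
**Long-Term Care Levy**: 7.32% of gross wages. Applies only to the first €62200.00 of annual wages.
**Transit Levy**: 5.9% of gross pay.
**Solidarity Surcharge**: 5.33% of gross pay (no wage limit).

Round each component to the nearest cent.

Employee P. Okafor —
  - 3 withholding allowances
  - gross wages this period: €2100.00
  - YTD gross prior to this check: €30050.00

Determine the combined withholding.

€609.07

State Income Tax: taxable = €2100.00 − 3×€80.00 = €1860.00
  €119.20 + 15.2% × (€1860.00 − €1200.00) = €119.20 + 15.2% × €660.00 = €219.52
Long-Term Care Levy: 7.32% × €2100.00 = €153.72
Transit Levy: 5.9% × €2100.00 = €123.90
Solidarity Surcharge: 5.33% × €2100.00 = €111.93
Total: €219.52 + €153.72 + €123.90 + €111.93 = €609.07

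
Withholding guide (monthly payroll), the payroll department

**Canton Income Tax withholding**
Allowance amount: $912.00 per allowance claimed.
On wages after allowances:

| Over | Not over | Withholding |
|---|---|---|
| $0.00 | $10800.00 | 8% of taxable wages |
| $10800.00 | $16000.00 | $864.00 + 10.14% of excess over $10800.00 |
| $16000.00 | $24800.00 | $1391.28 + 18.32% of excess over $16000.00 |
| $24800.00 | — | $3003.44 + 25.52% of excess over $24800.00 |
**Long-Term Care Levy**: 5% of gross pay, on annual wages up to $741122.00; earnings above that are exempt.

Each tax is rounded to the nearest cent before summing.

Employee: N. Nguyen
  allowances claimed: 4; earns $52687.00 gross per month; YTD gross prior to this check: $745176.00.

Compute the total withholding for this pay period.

$9189.23

Canton Income Tax: taxable = $52687.00 − 4×$912.00 = $49039.00
  $3003.44 + 25.52% × ($49039.00 − $24800.00) = $3003.44 + 25.52% × $24239.00 = $9189.23
Long-Term Care Levy: YTD $745176.00 ≥ cap $741122.00 → $0.00
Total: $9189.23 + $0.00 = $9189.23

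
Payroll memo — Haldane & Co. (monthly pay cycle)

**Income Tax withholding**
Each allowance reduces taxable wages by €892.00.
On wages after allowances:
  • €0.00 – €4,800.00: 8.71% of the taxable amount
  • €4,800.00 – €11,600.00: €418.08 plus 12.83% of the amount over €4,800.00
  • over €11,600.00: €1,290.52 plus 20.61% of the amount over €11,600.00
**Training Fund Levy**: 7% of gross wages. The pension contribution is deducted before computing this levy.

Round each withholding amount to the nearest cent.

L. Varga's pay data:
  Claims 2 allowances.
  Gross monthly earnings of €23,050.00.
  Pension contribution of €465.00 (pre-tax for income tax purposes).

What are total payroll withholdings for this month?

Income Tax: taxable = €23,050.00 − €465.00 − 2×€892.00 = €20,801.00
  €1,290.52 + 20.61% × (€20,801.00 − €11,600.00) = €1,290.52 + 20.61% × €9,201.00 = €3,186.85
Training Fund Levy: 7% × €22,585.00 = €1,580.95
Total: €3,186.85 + €1,580.95 = €4,767.80

€4,767.80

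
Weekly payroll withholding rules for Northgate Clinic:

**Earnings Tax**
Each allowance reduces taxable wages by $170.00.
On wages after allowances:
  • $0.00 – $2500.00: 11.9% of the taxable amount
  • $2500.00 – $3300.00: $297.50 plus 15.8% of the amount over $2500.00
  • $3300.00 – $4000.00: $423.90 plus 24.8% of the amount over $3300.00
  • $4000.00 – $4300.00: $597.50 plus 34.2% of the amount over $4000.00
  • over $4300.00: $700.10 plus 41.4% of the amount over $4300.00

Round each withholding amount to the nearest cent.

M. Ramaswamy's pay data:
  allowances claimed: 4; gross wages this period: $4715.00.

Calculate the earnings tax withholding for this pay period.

Earnings Tax: taxable = $4715.00 − 4×$170.00 = $4035.00
  $597.50 + 34.2% × ($4035.00 − $4000.00) = $597.50 + 34.2% × $35.00 = $609.47

$609.47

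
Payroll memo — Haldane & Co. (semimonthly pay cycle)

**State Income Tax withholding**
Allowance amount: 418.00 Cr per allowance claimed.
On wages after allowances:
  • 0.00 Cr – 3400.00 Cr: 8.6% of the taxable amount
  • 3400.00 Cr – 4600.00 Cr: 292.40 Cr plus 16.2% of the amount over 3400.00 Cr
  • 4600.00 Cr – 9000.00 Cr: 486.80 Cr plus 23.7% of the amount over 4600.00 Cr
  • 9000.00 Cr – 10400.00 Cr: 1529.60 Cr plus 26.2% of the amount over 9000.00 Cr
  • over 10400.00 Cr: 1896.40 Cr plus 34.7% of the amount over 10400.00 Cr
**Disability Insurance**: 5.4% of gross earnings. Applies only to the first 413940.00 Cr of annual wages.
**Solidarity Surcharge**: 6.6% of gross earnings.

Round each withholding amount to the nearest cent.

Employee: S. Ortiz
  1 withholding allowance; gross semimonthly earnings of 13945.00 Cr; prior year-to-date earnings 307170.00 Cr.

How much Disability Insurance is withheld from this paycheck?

Disability Insurance: 5.4% × 13945.00 Cr = 753.03 Cr

753.03 Cr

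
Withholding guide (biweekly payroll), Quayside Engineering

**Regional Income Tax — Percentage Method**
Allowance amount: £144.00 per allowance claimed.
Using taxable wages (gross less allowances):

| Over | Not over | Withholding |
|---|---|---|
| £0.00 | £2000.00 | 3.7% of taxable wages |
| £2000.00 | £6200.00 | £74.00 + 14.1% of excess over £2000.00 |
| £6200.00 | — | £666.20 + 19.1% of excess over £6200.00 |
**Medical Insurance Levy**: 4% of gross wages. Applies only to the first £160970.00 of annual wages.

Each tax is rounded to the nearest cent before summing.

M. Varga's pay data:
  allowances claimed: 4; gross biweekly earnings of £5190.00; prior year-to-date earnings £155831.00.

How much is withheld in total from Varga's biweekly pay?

£648.13

Regional Income Tax: taxable = £5190.00 − 4×£144.00 = £4614.00
  £74.00 + 14.1% × (£4614.00 − £2000.00) = £74.00 + 14.1% × £2614.00 = £442.57
Medical Insurance Levy: cap £160970.00 − YTD £155831.00 = £5139.00 subject; 4% × £5139.00 = £205.56
Total: £442.57 + £205.56 = £648.13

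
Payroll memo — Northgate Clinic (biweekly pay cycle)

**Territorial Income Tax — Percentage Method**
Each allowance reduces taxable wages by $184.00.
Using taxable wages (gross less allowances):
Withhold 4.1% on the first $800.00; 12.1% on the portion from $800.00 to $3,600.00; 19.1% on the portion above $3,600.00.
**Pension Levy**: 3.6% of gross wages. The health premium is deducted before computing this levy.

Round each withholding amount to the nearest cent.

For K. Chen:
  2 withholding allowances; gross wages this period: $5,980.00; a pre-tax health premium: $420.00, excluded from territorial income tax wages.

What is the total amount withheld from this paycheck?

$875.83

Territorial Income Tax: taxable = $5,980.00 − $420.00 − 2×$184.00 = $5,192.00
  $371.60 + 19.1% × ($5,192.00 − $3,600.00) = $371.60 + 19.1% × $1,592.00 = $675.67
Pension Levy: 3.6% × $5,560.00 = $200.16
Total: $675.67 + $200.16 = $875.83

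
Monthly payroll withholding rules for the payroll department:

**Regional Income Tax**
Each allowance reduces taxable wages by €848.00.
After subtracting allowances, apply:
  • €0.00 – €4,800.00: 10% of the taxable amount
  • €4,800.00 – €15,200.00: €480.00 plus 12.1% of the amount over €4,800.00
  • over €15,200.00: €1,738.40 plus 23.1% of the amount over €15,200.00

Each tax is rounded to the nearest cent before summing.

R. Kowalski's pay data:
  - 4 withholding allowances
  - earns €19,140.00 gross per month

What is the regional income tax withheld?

€1,864.99

Regional Income Tax: taxable = €19,140.00 − 4×€848.00 = €15,748.00
  €1,738.40 + 23.1% × (€15,748.00 − €15,200.00) = €1,738.40 + 23.1% × €548.00 = €1,864.99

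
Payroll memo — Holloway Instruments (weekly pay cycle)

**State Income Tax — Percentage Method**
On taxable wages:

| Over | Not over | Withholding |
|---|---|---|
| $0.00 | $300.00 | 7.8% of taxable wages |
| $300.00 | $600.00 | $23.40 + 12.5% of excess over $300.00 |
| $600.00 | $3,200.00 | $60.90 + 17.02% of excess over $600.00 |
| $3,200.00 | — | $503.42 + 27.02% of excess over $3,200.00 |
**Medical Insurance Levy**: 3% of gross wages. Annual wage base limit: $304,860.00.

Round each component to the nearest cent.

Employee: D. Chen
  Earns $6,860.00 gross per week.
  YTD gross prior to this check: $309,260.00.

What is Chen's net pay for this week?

State Income Tax: taxable = $6,860.00
  $503.42 + 27.02% × ($6,860.00 − $3,200.00) = $503.42 + 27.02% × $3,660.00 = $1,492.35
Medical Insurance Levy: YTD $309,260.00 ≥ cap $304,860.00 → $0.00
Total withheld: $1,492.35 + $0.00 = $1,492.35
Net pay: $6,860.00 − $1,492.35 = $5,367.65

$5,367.65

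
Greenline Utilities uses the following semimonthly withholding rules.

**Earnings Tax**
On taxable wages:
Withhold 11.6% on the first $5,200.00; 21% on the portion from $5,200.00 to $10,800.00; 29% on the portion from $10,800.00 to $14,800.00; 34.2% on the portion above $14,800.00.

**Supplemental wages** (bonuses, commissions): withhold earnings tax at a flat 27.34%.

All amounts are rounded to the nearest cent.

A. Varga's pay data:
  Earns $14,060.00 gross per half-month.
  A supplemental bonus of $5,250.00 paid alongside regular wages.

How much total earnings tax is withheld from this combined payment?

$4,159.95

Earnings Tax: taxable = $14,060.00
  $1,779.20 + 29% × ($14,060.00 − $10,800.00) = $1,779.20 + 29% × $3,260.00 = $2,724.60
Supplemental (27.34% flat on bonus): 27.34% × $5,250.00 = $1,435.35
Total earnings tax: $2,724.60 + $1,435.35 = $4,159.95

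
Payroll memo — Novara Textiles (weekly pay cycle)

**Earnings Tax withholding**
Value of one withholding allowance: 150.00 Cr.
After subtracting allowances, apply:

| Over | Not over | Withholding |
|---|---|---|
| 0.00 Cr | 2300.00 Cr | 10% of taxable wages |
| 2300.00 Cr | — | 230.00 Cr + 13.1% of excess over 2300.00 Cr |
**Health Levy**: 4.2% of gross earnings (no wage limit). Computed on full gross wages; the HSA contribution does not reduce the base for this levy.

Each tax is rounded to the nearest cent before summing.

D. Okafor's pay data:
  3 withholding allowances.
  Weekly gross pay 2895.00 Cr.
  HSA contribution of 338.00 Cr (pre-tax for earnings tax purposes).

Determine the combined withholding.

Earnings Tax: taxable = 2895.00 Cr − 338.00 Cr − 3×150.00 Cr = 2107.00 Cr
  10% × 2107.00 Cr = 210.70 Cr
Health Levy: 4.2% × 2895.00 Cr = 121.59 Cr
Total: 210.70 Cr + 121.59 Cr = 332.29 Cr

332.29 Cr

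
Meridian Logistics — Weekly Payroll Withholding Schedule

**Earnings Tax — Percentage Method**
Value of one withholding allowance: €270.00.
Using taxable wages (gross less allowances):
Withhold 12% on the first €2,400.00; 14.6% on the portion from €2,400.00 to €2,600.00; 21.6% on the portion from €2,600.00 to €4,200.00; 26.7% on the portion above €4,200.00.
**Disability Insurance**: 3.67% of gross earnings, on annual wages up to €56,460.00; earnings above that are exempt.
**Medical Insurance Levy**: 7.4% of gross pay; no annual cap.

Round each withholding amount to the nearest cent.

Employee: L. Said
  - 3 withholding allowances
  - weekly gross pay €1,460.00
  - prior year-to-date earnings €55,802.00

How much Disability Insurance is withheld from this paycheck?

Disability Insurance: cap €56,460.00 − YTD €55,802.00 = €658.00 subject; 3.67% × €658.00 = €24.15

€24.15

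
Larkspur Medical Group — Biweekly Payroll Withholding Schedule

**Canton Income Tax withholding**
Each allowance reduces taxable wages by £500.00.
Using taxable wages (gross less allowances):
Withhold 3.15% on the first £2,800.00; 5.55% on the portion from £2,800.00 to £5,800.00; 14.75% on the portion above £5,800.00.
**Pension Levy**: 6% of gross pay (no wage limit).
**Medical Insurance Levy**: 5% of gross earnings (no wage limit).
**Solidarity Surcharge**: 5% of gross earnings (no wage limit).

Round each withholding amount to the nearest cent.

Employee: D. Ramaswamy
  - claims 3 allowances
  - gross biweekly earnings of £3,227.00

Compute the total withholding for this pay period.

Canton Income Tax: taxable = £3,227.00 − 3×£500.00 = £1,727.00
  3.15% × £1,727.00 = £54.40
Pension Levy: 6% × £3,227.00 = £193.62
Medical Insurance Levy: 5% × £3,227.00 = £161.35
Solidarity Surcharge: 5% × £3,227.00 = £161.35
Total: £54.40 + £193.62 + £161.35 + £161.35 = £570.72

£570.72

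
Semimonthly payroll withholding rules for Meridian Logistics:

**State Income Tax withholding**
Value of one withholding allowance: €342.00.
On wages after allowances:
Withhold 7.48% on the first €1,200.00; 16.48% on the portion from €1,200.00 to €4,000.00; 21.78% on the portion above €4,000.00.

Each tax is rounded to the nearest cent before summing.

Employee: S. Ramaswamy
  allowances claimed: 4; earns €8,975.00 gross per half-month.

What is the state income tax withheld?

€1,336.80

State Income Tax: taxable = €8,975.00 − 4×€342.00 = €7,607.00
  €551.20 + 21.78% × (€7,607.00 − €4,000.00) = €551.20 + 21.78% × €3,607.00 = €1,336.80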